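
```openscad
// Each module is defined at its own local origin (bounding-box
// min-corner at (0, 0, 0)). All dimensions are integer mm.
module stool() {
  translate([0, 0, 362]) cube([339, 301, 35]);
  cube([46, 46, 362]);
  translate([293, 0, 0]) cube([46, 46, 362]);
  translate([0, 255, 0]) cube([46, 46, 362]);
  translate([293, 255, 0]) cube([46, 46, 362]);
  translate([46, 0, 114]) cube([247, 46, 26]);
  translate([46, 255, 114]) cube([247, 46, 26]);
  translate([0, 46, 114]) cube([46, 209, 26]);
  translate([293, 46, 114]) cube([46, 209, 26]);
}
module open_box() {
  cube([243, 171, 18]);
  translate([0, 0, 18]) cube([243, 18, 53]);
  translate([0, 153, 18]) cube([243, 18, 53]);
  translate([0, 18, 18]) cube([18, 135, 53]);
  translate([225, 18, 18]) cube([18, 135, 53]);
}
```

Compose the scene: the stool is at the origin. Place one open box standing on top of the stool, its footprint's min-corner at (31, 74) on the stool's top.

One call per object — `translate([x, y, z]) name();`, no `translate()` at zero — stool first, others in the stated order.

stool();
translate([31, 74, 397]) open_box();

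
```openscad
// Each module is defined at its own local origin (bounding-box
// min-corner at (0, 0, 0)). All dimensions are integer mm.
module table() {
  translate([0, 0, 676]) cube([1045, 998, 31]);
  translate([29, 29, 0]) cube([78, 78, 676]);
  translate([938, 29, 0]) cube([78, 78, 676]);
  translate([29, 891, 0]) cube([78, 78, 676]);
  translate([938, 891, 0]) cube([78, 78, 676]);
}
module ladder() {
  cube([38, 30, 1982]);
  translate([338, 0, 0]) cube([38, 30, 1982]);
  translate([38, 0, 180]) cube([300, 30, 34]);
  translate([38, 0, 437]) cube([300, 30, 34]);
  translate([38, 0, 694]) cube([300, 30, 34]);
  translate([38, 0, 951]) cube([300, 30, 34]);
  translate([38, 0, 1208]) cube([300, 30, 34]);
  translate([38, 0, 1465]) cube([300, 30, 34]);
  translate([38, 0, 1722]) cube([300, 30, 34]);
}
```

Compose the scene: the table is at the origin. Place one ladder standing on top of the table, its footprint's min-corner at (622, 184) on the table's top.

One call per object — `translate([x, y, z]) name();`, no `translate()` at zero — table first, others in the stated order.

table();
translate([622, 184, 707]) ladder();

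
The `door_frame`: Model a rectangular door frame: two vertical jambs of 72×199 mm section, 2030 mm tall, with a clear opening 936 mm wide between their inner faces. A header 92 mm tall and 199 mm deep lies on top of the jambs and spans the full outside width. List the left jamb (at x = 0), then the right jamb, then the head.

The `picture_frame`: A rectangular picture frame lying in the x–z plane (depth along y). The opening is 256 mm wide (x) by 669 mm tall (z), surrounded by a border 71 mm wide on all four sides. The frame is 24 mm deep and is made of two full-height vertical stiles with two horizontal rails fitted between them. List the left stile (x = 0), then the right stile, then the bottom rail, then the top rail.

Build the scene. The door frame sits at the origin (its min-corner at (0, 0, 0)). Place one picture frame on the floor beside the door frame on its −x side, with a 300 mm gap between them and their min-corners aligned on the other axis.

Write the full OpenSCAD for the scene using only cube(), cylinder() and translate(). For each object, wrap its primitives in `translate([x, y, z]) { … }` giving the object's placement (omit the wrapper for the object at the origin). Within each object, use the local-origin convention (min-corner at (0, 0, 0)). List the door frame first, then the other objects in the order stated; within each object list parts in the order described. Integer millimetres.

cube([72, 199, 2030]);
translate([1008, 0, 0]) cube([72, 199, 2030]);
translate([0, 0, 2030]) cube([1080, 199, 92]);
translate([-698, 0, 0]) {
  cube([71, 24, 811]);
  translate([327, 0, 0]) cube([71, 24, 811]);
  translate([71, 0, 0]) cube([256, 24, 71]);
  translate([71, 0, 740]) cube([256, 24, 71]);
}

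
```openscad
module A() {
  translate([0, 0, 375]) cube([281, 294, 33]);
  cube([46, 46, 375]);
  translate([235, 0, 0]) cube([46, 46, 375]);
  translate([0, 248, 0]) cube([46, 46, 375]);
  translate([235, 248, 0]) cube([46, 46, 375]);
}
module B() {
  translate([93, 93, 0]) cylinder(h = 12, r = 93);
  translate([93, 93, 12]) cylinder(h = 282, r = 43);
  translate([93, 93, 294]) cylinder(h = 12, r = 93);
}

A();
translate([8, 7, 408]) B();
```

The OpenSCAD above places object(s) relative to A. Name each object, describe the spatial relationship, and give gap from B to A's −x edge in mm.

The spool's min-x is at 8; the stool's min-x is 0; gap = 8 mm.

A is a stool. B is a spool. The spool is on top of the stool. The gap from the spool to the stool's −x edge is 8 mm.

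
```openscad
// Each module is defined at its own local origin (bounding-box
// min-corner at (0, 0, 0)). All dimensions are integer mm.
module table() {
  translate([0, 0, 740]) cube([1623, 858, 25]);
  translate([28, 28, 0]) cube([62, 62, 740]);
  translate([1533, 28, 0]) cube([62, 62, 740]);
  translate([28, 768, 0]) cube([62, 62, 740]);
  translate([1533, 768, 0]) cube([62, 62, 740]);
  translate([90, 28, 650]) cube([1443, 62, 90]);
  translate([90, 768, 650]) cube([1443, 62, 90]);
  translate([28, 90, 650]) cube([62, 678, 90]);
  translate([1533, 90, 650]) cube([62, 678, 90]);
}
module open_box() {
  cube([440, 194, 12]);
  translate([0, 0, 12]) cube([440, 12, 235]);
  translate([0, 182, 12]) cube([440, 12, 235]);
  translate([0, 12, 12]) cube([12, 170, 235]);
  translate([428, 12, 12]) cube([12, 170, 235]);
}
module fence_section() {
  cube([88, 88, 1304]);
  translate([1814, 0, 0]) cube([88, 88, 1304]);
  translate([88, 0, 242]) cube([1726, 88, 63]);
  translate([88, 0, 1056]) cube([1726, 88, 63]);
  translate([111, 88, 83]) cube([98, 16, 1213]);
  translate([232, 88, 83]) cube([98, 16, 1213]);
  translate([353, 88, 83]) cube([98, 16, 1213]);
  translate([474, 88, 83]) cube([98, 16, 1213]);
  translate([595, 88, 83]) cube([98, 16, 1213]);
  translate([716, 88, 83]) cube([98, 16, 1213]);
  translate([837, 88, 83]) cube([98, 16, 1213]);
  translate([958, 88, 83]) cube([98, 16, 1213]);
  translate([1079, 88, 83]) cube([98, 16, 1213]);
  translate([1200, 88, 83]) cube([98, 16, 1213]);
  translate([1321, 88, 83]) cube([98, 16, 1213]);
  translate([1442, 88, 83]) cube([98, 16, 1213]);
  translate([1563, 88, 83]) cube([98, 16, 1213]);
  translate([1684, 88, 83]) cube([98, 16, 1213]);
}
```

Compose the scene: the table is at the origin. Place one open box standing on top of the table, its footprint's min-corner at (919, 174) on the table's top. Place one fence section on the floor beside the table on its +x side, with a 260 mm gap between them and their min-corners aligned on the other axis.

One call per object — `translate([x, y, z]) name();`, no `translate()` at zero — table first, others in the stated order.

table();
translate([919, 174, 765]) open_box();
translate([1883, 0, 0]) fence_section();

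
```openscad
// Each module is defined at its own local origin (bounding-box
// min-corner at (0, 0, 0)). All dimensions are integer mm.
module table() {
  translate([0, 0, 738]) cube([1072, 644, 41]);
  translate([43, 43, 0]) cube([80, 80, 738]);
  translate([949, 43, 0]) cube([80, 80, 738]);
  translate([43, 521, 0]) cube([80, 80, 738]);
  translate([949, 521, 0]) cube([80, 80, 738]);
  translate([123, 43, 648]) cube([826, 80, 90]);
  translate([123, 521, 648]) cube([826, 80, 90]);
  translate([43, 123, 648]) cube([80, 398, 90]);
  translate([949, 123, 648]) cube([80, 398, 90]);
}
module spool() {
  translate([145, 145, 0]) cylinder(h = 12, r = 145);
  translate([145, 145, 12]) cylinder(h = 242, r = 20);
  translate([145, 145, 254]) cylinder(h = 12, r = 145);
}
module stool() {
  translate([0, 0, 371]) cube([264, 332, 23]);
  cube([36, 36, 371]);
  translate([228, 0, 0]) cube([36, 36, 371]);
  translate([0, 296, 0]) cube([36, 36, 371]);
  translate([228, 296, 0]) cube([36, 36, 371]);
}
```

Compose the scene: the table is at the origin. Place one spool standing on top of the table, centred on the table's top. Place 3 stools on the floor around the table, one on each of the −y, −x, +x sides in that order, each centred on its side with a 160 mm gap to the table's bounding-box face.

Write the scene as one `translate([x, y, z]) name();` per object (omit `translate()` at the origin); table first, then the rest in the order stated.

table();
translate([391, 177, 779]) spool();
translate([404, -492, 0]) stool();
translate([-424, 156, 0]) stool();
translate([1232, 156, 0]) stool();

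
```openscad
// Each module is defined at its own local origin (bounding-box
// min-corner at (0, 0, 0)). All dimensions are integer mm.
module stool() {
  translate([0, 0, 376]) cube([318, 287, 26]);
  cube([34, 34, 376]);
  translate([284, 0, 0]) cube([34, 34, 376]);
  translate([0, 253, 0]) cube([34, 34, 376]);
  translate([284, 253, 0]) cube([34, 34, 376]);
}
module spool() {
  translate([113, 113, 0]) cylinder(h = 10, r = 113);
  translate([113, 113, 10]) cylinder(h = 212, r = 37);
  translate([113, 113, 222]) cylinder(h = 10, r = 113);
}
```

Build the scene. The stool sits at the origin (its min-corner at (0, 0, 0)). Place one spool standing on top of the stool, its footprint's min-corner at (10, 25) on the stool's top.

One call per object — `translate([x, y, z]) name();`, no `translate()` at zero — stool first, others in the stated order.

stool();
translate([10, 25, 402]) spool();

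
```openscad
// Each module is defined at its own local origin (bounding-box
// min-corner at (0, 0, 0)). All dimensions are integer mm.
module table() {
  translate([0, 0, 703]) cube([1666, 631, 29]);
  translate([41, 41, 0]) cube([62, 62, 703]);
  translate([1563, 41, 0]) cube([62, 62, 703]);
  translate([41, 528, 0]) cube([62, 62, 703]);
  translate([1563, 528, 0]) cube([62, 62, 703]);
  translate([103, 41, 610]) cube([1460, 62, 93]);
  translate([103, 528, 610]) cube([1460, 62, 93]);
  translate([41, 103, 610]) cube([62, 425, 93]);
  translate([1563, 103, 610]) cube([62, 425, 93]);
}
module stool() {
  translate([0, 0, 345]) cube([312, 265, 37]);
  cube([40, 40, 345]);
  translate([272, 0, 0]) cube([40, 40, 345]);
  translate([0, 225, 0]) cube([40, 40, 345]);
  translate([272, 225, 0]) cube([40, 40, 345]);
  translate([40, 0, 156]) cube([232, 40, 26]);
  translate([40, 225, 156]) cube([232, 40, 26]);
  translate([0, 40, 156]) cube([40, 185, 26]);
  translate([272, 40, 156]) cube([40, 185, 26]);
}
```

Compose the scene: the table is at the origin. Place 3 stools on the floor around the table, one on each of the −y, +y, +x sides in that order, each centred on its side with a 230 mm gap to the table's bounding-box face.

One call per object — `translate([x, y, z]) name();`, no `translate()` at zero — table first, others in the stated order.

table();
translate([677, -495, 0]) stool();
translate([677, 861, 0]) stool();
translate([1896, 183, 0]) stool();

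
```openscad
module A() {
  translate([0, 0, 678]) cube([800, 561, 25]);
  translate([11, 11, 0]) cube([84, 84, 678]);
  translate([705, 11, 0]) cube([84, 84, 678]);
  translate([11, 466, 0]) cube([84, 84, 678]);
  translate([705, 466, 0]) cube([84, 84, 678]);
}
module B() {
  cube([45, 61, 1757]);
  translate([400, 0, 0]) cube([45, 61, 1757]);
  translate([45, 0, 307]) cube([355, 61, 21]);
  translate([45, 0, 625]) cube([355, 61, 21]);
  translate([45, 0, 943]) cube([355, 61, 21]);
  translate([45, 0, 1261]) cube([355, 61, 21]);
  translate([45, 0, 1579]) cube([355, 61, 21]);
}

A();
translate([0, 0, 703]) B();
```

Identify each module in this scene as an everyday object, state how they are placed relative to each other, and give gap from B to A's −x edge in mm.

The ladder's min-x is at 0; the table's min-x is 0; gap = 0 mm.

A is a table. B is a ladder. The ladder is on top of the table. The gap from the ladder to the table's −x edge is 0 mm.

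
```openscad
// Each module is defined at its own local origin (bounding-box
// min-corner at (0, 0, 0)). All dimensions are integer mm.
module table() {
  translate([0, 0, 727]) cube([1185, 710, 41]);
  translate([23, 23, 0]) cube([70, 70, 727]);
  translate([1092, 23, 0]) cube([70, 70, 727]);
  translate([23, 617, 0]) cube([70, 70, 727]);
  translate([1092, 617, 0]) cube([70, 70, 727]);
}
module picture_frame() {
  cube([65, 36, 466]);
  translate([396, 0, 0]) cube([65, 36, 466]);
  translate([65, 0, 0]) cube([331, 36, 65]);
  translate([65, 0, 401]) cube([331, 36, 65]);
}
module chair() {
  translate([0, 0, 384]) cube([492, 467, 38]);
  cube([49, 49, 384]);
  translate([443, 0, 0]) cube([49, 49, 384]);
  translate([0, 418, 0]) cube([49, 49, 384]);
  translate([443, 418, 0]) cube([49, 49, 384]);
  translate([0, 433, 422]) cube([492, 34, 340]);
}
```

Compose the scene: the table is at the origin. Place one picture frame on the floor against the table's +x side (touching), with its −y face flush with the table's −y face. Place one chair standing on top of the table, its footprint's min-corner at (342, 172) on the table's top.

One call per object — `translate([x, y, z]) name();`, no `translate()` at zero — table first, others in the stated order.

table();
translate([1185, 0, 0]) picture_frame();
translate([342, 172, 768]) chair();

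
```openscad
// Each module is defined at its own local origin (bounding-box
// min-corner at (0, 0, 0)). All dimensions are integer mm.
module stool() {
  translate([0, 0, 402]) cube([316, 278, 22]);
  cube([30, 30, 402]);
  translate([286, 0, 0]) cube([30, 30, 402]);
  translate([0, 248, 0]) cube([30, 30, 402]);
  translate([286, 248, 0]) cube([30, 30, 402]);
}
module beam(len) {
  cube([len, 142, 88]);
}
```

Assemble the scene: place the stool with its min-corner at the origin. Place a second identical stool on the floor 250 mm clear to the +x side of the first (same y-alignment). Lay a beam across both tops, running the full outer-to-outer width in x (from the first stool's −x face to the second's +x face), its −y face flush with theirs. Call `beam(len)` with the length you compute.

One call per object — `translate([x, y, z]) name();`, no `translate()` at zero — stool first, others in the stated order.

stool();
translate([566, 0, 0]) stool();
translate([0, 0, 424]) beam(882);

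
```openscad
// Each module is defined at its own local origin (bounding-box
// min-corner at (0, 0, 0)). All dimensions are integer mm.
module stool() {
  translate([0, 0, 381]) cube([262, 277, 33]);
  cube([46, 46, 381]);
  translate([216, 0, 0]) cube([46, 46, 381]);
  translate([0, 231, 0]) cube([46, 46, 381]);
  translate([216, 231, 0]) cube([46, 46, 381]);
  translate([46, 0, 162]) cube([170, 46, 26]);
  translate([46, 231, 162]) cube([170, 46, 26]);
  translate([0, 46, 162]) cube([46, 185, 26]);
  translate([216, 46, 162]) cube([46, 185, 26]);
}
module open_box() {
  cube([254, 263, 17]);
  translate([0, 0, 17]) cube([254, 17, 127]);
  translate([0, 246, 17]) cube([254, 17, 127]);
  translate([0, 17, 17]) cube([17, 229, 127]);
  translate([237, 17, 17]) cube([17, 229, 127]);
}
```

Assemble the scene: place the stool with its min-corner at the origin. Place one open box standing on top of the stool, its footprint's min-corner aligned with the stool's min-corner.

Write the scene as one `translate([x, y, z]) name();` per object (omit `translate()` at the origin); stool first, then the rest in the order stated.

stool();
translate([0, 0, 414]) open_box();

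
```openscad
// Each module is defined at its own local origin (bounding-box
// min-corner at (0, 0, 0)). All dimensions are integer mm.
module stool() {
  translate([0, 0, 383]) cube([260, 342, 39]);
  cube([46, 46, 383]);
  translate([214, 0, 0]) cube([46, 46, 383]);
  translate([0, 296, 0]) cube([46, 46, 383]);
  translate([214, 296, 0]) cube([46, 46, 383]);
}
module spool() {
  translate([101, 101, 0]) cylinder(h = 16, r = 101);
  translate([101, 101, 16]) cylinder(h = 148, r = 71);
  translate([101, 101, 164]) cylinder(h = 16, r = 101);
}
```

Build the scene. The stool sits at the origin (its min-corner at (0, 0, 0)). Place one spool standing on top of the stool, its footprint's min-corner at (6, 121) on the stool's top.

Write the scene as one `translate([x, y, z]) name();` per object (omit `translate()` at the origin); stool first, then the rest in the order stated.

stool();
translate([6, 121, 422]) spool();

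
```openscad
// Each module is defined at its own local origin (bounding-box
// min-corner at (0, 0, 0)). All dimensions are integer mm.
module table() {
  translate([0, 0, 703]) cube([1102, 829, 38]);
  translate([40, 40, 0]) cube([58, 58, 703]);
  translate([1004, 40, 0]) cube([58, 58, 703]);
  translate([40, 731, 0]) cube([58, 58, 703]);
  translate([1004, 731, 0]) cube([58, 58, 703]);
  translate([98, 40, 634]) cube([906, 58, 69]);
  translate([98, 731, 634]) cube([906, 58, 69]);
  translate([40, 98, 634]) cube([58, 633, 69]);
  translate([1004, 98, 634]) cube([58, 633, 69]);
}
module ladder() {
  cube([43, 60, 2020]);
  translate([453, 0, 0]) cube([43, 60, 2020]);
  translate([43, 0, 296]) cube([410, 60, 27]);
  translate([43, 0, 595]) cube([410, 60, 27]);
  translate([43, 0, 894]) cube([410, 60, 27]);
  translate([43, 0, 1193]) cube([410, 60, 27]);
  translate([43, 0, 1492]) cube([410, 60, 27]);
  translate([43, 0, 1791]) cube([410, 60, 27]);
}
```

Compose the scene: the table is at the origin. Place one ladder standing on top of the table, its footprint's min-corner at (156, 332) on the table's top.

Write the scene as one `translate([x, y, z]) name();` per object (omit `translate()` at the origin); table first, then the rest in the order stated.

table();
translate([156, 332, 741]) ladder();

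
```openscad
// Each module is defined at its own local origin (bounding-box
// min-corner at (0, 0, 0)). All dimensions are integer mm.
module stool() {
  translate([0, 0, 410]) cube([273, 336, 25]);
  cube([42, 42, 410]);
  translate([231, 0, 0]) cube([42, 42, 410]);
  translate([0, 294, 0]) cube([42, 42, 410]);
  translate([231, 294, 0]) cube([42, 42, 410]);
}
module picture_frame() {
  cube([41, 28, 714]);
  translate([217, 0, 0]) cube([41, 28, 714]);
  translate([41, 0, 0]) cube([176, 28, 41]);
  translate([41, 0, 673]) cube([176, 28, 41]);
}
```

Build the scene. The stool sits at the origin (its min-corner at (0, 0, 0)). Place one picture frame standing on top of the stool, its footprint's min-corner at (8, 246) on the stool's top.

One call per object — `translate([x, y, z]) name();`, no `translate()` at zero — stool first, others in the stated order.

stool();
translate([8, 246, 435]) picture_frame();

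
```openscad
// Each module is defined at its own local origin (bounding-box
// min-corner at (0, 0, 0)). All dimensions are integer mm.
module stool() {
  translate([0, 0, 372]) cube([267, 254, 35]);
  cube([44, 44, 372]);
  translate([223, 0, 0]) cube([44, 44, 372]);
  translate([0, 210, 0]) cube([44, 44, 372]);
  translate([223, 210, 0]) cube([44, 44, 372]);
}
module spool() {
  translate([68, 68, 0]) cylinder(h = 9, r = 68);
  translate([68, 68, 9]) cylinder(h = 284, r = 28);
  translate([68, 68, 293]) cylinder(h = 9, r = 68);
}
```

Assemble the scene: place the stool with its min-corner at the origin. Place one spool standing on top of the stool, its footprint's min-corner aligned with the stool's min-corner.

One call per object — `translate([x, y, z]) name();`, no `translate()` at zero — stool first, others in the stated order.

stool();
translate([0, 0, 407]) spool();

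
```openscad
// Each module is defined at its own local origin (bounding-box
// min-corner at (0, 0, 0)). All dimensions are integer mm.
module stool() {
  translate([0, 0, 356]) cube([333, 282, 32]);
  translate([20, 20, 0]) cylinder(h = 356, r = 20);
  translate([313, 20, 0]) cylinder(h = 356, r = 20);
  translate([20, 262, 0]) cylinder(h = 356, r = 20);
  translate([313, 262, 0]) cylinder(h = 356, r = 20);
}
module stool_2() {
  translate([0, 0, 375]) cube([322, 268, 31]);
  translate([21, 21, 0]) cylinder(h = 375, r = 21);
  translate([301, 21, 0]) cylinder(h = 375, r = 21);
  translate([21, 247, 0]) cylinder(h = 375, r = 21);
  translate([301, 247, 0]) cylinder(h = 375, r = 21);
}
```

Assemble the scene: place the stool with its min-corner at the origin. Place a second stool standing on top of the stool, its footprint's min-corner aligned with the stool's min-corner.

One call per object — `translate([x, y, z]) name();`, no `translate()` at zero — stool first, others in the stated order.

stool();
translate([0, 0, 388]) stool_2();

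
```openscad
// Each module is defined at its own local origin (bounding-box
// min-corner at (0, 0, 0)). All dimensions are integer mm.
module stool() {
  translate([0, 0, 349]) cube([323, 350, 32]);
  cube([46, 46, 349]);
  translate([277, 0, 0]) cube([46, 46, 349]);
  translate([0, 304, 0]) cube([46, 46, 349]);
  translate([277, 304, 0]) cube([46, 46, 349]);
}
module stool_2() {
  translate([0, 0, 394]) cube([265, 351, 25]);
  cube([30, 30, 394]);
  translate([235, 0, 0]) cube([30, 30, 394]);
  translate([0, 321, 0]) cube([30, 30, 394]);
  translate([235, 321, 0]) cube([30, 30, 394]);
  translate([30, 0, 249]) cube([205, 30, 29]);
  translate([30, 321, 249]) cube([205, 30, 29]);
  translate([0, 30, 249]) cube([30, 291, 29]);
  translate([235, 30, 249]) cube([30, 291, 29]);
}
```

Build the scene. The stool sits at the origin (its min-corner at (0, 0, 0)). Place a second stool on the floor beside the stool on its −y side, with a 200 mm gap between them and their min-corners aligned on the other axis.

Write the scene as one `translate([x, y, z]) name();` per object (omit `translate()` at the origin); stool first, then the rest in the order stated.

stool();
translate([0, -551, 0]) stool_2();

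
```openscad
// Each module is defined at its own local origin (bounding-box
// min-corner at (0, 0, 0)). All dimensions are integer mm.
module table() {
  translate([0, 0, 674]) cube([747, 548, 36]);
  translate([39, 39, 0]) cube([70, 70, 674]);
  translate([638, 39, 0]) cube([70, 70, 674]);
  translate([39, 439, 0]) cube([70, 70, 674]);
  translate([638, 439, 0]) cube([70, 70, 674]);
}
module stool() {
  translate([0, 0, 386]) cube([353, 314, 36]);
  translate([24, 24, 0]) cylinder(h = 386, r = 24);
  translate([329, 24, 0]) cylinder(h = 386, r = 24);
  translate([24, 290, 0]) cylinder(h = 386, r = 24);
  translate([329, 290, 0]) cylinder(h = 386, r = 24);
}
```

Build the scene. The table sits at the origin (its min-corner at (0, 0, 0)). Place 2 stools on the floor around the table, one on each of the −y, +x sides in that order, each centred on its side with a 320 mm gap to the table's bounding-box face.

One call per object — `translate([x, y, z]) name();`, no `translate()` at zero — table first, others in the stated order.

table();
translate([197, -634, 0]) stool();
translate([1067, 117, 0]) stool();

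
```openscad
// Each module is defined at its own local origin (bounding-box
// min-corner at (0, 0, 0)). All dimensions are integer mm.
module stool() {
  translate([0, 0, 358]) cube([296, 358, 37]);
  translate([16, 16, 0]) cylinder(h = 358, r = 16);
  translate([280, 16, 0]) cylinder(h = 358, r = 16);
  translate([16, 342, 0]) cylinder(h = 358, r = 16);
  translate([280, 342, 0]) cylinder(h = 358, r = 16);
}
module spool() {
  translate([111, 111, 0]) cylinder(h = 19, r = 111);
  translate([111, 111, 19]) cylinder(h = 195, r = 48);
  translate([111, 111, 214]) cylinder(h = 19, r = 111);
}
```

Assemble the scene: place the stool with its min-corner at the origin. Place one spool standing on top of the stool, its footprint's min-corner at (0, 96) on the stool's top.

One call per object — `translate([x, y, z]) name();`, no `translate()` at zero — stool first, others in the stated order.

stool();
translate([0, 96, 395]) spool();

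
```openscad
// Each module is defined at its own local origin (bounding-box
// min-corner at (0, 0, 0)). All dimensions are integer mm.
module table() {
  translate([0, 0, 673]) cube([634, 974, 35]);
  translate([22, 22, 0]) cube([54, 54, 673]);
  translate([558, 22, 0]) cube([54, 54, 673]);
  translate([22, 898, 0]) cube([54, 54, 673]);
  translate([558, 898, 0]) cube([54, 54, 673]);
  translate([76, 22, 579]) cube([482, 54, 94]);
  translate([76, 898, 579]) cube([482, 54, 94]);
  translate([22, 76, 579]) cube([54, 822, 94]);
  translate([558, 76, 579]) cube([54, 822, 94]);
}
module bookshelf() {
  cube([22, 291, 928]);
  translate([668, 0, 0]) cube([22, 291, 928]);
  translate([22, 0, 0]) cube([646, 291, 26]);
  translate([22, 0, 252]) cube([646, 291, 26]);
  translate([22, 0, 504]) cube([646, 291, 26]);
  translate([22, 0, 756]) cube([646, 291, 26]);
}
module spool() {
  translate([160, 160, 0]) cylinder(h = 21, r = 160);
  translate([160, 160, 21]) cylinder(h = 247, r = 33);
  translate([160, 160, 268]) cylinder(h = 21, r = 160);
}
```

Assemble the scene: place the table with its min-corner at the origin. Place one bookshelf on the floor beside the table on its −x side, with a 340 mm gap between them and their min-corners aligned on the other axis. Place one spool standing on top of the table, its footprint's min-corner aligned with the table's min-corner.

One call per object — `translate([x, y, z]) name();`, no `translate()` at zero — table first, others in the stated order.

table();
translate([-1030, 0, 0]) bookshelf();
translate([0, 0, 708]) spool();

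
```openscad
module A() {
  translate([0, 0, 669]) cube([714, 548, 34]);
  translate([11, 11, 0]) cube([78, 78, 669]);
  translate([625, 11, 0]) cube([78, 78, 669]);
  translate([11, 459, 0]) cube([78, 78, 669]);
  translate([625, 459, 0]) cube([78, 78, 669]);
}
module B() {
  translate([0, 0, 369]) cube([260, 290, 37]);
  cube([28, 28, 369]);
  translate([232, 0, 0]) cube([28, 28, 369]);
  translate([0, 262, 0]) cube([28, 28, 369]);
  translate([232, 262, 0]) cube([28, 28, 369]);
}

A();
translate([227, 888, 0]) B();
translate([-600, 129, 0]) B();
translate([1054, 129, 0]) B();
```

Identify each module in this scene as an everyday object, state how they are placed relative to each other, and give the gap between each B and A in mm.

Each stool's nearest face is 340 mm from the table's bounding box.

A is a table. B is a stool. Three stools sit around the table at the +y, −x, +x sides. The gap between each stool and the table is 340 mm.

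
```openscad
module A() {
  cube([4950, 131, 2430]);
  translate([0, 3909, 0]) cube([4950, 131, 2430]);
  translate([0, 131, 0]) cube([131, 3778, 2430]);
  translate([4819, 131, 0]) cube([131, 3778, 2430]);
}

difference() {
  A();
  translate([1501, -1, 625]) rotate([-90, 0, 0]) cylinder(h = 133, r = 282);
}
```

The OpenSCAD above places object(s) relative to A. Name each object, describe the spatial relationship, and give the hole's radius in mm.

A is a house frame. The house frame has a circular hole through its front wall. The hole's radius is 282 mm.

The subtracted cylinder has r = 282 mm.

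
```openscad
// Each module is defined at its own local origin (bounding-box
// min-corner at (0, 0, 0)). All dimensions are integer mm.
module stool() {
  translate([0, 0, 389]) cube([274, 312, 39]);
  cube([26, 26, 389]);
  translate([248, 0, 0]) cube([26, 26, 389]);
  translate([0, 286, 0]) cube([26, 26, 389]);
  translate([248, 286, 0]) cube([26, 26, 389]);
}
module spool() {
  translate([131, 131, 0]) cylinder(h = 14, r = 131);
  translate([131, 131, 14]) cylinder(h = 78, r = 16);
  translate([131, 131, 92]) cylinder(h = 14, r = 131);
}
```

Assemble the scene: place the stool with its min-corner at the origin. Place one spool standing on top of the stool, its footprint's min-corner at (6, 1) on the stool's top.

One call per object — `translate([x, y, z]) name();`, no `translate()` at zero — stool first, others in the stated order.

stool();
translate([6, 1, 428]) spool();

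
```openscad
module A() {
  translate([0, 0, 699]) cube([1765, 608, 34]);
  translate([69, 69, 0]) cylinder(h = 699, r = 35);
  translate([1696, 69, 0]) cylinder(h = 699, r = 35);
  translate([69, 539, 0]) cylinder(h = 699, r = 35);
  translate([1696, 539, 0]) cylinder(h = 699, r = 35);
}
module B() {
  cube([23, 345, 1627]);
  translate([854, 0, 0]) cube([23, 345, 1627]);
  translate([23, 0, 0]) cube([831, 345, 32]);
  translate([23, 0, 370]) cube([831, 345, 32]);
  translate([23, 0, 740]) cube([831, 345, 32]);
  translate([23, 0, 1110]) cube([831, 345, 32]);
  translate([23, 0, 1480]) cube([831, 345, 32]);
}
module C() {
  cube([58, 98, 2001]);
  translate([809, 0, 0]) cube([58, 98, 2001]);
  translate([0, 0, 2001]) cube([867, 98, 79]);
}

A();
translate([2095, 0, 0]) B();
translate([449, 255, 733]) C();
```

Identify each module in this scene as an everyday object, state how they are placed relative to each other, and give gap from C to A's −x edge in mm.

The door frame's min-x is at 449; the table's min-x is 0; gap = 449 mm.

A is a table. B is a bookshelf. C is a door frame. The bookshelf is on the floor beside the table on its +x side. The door frame is on top of the table, centred. The gap from the door frame to the table's −x edge is 449 mm.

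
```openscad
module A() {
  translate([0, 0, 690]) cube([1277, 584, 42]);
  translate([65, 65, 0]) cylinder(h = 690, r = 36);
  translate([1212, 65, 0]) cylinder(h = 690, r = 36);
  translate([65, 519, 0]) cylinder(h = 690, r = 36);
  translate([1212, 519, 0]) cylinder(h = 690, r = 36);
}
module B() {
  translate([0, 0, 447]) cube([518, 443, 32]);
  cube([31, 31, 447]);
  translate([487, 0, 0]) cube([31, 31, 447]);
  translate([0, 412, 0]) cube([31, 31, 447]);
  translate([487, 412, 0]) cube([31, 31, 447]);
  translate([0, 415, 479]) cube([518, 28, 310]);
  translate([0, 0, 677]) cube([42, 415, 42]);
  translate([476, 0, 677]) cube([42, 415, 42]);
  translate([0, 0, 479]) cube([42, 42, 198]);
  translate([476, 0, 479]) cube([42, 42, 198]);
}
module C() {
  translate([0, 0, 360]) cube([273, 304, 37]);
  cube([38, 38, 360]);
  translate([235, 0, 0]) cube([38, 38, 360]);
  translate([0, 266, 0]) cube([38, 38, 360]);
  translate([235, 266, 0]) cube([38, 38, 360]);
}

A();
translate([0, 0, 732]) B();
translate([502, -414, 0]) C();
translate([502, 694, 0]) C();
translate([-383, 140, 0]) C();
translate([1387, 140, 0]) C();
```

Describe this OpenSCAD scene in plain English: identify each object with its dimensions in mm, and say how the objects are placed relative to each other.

A is a table: top 1277 mm (x) × 584 mm (y), 42 mm thick, upper face at z = 732 mm, on four round legs of 72 mm diameter, each leg's bounding box inset 29 mm from the nearest pair of top edges, running from z = 0 to the bottom of the top.

B is a chair: 518×443 mm seat, 32 mm thick, top at z = 479 mm, on four 31 mm square corner legs flush with the seat edges. A 28 mm thick backrest slab spans the full seat width, extending 310 mm above the seat top, its back face flush with the seat's +y edge. Two armrests of 42×42 mm section run along each side from the seat's front edge to the front of the backrest, top faces 240 mm above the seat top and outer faces flush with the seat's x-edges; a 42×42 mm post under the front of each armrest stands on the seat at the front corner.

C is a four-legged stool. The seat is 273×304 mm, 37 mm thick, top at z = 397 mm. It stands on four square legs, each 38×38 mm in cross-section, from z = 0 to the seat underside, each flush with a corner of the seat.

The chair is on top of the table. Four stools sit around the table at the −y, +y, −x, +x sides.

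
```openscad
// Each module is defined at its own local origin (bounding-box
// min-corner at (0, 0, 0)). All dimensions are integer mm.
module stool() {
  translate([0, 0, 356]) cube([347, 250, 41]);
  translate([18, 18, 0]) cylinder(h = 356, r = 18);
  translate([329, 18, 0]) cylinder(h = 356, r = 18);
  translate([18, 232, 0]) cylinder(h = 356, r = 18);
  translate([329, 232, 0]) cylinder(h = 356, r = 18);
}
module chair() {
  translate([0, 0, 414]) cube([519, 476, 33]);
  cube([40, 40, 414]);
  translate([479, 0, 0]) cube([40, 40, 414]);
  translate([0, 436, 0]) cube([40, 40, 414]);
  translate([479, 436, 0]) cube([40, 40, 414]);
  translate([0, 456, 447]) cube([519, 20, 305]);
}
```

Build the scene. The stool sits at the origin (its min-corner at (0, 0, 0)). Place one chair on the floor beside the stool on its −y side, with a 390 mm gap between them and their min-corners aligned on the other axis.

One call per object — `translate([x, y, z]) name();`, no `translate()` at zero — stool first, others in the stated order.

stool();
translate([0, -866, 0]) chair();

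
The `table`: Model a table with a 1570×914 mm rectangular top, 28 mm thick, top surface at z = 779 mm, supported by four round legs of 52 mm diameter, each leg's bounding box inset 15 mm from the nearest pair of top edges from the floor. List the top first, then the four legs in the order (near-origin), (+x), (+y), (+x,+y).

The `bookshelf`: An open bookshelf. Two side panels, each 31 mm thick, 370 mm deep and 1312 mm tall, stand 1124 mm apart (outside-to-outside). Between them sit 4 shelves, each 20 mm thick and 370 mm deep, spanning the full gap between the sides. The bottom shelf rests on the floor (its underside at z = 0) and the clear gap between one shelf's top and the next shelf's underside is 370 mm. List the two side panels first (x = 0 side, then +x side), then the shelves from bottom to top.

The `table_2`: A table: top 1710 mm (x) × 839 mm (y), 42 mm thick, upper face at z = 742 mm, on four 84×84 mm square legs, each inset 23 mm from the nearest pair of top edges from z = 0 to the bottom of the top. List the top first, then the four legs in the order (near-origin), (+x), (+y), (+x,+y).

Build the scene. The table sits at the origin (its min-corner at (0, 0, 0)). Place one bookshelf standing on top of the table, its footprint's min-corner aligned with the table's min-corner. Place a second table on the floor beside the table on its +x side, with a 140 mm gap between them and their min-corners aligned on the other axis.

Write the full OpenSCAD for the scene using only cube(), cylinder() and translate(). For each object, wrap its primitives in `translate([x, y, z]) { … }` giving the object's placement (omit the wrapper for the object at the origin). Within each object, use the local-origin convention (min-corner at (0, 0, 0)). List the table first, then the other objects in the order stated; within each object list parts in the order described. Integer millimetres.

translate([0, 0, 751]) cube([1570, 914, 28]);
translate([41, 41, 0]) cylinder(h = 751, r = 26);
translate([1529, 41, 0]) cylinder(h = 751, r = 26);
translate([41, 873, 0]) cylinder(h = 751, r = 26);
translate([1529, 873, 0]) cylinder(h = 751, r = 26);
translate([0, 0, 779]) {
  cube([31, 370, 1312]);
  translate([1093, 0, 0]) cube([31, 370, 1312]);
  translate([31, 0, 0]) cube([1062, 370, 20]);
  translate([31, 0, 390]) cube([1062, 370, 20]);
  translate([31, 0, 780]) cube([1062, 370, 20]);
  translate([31, 0, 1170]) cube([1062, 370, 20]);
}
translate([1710, 0, 0]) {
  translate([0, 0, 700]) cube([1710, 839, 42]);
  translate([23, 23, 0]) cube([84, 84, 700]);
  translate([1603, 23, 0]) cube([84, 84, 700]);
  translate([23, 732, 0]) cube([84, 84, 700]);
  translate([1603, 732, 0]) cube([84, 84, 700]);
}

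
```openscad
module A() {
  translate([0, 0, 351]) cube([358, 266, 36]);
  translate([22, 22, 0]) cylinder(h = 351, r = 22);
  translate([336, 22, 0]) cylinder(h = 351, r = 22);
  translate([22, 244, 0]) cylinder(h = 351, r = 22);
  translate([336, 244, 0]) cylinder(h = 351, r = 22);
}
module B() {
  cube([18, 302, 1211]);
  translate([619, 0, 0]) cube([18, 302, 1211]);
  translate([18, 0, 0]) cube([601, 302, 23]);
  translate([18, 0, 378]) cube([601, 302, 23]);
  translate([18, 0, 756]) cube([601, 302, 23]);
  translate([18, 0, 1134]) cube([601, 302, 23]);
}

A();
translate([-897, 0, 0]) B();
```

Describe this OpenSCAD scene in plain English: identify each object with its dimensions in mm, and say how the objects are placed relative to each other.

A is a simple wooden stool: a rectangular seat 358 mm (x) by 266 mm (y), 36 mm thick, top face at z = 387 mm, on four round legs, each 44 mm in diameter. The legs rest on z = 0, each leg's axis is inset half a diameter from the nearest pair of seat edges (so the leg's bounding box is flush with the corner).

B is an open bookshelf. Two side panels, each 18 mm thick, 302 mm deep and 1211 mm tall, stand 637 mm apart (outside-to-outside). Between them sit 4 shelves, each 23 mm thick and 302 mm deep, spanning the full gap between the sides. The bottom shelf rests on the floor (its underside at z = 0) and the clear gap between one shelf's top and the next shelf's underside is 355 mm.

The bookshelf is on the floor beside the stool on its −x side.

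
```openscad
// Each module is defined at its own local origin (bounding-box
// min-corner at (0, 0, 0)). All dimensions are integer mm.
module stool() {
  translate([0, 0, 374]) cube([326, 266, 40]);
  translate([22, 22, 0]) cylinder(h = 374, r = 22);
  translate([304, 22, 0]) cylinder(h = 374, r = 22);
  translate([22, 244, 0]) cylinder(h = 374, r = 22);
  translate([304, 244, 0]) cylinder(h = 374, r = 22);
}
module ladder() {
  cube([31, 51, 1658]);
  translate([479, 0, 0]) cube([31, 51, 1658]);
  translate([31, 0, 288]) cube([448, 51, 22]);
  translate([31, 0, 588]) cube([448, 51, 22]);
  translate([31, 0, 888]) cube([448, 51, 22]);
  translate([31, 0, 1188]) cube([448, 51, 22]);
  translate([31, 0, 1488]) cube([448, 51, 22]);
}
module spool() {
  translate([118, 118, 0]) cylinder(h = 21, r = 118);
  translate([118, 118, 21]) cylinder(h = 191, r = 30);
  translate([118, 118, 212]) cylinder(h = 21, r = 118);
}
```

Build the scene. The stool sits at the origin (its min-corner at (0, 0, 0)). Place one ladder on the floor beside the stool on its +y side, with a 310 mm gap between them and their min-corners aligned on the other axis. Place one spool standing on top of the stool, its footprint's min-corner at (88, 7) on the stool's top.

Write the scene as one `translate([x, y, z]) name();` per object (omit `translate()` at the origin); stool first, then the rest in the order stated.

stool();
translate([0, 576, 0]) ladder();
translate([88, 7, 414]) spool();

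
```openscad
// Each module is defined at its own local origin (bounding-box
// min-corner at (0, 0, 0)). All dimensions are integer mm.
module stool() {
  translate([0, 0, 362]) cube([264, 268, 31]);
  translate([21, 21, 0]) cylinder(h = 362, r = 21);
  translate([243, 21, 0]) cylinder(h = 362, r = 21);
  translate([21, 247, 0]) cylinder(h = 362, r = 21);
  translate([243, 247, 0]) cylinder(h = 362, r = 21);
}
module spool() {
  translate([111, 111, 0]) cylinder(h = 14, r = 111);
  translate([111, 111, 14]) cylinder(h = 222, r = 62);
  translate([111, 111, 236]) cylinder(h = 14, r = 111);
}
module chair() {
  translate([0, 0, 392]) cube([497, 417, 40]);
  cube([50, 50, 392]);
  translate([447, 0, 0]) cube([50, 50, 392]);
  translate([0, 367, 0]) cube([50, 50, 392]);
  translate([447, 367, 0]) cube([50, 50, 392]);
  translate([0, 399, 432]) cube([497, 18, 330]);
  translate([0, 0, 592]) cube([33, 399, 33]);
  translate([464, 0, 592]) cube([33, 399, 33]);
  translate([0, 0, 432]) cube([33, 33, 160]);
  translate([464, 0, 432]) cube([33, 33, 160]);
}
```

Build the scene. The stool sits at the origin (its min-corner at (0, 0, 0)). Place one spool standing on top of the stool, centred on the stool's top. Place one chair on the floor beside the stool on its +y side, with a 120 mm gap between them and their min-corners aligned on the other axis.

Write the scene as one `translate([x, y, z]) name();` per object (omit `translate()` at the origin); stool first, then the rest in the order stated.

stool();
translate([21, 23, 393]) spool();
translate([0, 388, 0]) chair();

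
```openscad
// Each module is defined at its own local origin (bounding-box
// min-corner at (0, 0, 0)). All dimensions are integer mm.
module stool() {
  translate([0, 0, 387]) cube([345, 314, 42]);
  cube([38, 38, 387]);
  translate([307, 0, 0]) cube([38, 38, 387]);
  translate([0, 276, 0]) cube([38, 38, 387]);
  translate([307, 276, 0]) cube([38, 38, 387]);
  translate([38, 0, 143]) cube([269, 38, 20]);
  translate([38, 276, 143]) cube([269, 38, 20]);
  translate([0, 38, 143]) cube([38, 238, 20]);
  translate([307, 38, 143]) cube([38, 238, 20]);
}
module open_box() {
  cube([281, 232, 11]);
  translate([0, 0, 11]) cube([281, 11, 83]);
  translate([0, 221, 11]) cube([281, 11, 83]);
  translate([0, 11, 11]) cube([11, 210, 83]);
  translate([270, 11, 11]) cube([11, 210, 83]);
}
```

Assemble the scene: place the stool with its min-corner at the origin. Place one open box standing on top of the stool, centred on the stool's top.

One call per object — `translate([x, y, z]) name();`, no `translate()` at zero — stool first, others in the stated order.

stool();
translate([32, 41, 429]) open_box();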